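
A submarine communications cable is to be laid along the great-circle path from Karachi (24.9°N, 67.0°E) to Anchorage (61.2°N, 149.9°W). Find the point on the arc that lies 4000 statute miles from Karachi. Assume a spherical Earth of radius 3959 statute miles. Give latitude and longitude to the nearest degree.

Convert each endpoint to a unit vector on the sphere (x = cos φ cos λ, y = cos φ sin λ, z = sin φ).
The central angle between the endpoints is δ = arccos(p₁·p₂) ≈ 1.551 rad (88.9°). The total great-circle distance is δ·R ≈ 1.551 × 3959 ≈ 6142 mi, so the target fraction is f = 4000/6142 ≈ 0.651.
Interpolate at f ≈ 0.651 with slerp weights a = sin((1−f)δ)/sin δ ≈ 0.515, b = sin(fδ)/sin δ ≈ 0.847.
p = a·p₁ + b·p₂ ≈ (-0.171, 0.225, 0.959); φ = arcsin(p_z) ≈ 73.58°, λ = atan2(p_y, p_x) ≈ 127.12°.

≈ 74°N, 127°E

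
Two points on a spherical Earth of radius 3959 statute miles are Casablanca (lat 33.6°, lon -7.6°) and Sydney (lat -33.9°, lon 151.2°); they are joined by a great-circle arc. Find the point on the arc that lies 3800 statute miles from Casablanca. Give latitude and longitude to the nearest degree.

≈ lat 14°, lon 49°

Convert each endpoint to a unit vector on the sphere (x = cos φ cos λ, y = cos φ sin λ, z = sin φ).
The central angle between the endpoints is δ = arccos(p₁·p₂) ≈ 2.834 rad (162.4°). The total great-circle distance is δ·R ≈ 2.834 × 3959 ≈ 11222 mi, so the target fraction is f = 3800/11222 ≈ 0.339.
Interpolate at f ≈ 0.339 with slerp weights a = sin((1−f)δ)/sin δ ≈ 3.156, b = sin(fδ)/sin δ ≈ 2.709.
p = a·p₁ + b·p₂ ≈ (0.635, 0.736, 0.235); φ = arcsin(p_z) ≈ 13.62°, λ = atan2(p_y, p_x) ≈ 49.19°.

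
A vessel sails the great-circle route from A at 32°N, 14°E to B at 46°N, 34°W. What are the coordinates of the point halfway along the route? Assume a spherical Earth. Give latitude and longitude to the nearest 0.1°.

≈ 41.5°N, 7.5°W

Write both endpoints as unit vectors p₁, p₂ with components (cos φ cos λ, cos φ sin λ, sin φ).
The central angle between the endpoints is δ = arccos(p₁·p₂) ≈ 0.683 rad (39.2°).
Interpolate at f = 1/2 with slerp weights a = sin((1−f)δ)/sin δ ≈ 0.531, b = sin(fδ)/sin δ ≈ 0.531.
p = a·p₁ + b·p₂ ≈ (0.742, -0.097, 0.663); φ = arcsin(p_z) ≈ 41.53°, λ = atan2(p_y, p_x) ≈ -7.47°.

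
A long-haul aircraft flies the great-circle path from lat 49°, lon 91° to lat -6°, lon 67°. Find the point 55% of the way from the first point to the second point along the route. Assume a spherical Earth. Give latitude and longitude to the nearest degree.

Write both endpoints as unit vectors p₁, p₂ with components (cos φ cos λ, cos φ sin λ, sin φ).
The central angle between the endpoints is δ = arccos(p₁·p₂) ≈ 1.027 rad (58.9°).
Interpolate at f = 0.55 with slerp weights a = sin((1−f)δ)/sin δ ≈ 0.521, b = sin(fδ)/sin δ ≈ 0.626.
p = a·p₁ + b·p₂ ≈ (0.237, 0.914, 0.328); φ = arcsin(p_z) ≈ 19.14°, λ = atan2(p_y, p_x) ≈ 75.46°.

≈ lat 19°, lon 75°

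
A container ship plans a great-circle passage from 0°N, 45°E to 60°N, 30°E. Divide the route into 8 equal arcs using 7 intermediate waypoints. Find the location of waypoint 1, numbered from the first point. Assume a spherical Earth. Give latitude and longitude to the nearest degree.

≈ 8°N, 44°E

From cos δ = sin φ₁ sin φ₂ + cos φ₁ cos φ₂ cos Δλ, the central angle is δ ≈ 1.067 rad (61.1°).
Interpolate at f = 1/8 with slerp weights a = sin((1−f)δ)/sin δ ≈ 0.918, b = sin(fδ)/sin δ ≈ 0.152.
p = a·p₁ + b·p₂ ≈ (0.715, 0.687, 0.131); φ = arcsin(p_z) ≈ 7.56°, λ = atan2(p_y, p_x) ≈ 43.86°.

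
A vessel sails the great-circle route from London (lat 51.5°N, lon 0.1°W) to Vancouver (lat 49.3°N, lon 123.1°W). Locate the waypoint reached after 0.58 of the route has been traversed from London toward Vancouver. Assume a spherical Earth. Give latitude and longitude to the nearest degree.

Convert each endpoint to a unit vector on the sphere (x = cos φ cos λ, y = cos φ sin λ, z = sin φ).
The central angle between the endpoints is δ = arccos(p₁·p₂) ≈ 1.189 rad (68.1°).
Interpolate at f = 0.58 with slerp weights a = sin((1−f)δ)/sin δ ≈ 0.516, b = sin(fδ)/sin δ ≈ 0.686.
p = a·p₁ + b·p₂ ≈ (0.077, -0.375, 0.924); φ = arcsin(p_z) ≈ 67.48°, λ = atan2(p_y, p_x) ≈ -78.39°.

≈ lat 67°N, lon 78°W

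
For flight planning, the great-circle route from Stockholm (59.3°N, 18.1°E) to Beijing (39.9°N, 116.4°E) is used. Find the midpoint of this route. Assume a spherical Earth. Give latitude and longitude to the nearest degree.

≈ (60°N, 80°E)

Write both endpoints as unit vectors p₁, p₂ with components (cos φ cos λ, cos φ sin λ, sin φ).
The central angle between the endpoints is δ = arccos(p₁·p₂) ≈ 1.053 rad (60.3°).
Interpolate at f = 1/2 with slerp weights a = sin((1−f)δ)/sin δ ≈ 0.578, b = sin(fδ)/sin δ ≈ 0.578.
p = a·p₁ + b·p₂ ≈ (0.083, 0.489, 0.868); φ = arcsin(p_z) ≈ 60.25°, λ = atan2(p_y, p_x) ≈ 80.33°.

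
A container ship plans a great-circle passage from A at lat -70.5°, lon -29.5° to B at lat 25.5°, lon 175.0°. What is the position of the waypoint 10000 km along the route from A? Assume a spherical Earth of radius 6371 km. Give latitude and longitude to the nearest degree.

≈ lat -17°, lon -177°

Write both endpoints as unit vectors p₁, p₂ with components (cos φ cos λ, cos φ sin λ, sin φ).
The central angle between the endpoints is δ = arccos(p₁·p₂) ≈ 2.319 rad (132.8°). The total great-circle distance is δ·R ≈ 2.319 × 6371 ≈ 14771 km, so the target fraction is f = 10000/14771 ≈ 0.677.
Interpolate at f ≈ 0.677 with slerp weights a = sin((1−f)δ)/sin δ ≈ 0.929, b = sin(fδ)/sin δ ≈ 1.364.
p = a·p₁ + b·p₂ ≈ (-0.957, -0.045, -0.288); φ = arcsin(p_z) ≈ -16.75°, λ = atan2(p_y, p_x) ≈ -177.29°.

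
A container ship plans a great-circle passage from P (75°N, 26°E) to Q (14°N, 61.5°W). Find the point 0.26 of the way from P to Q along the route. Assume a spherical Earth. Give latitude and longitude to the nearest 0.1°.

The haversine formula gives a central angle δ ≈ 1.324 rad (75.8°) between the endpoints.
Interpolate at f = 0.26 with slerp weights a = sin((1−f)δ)/sin δ ≈ 0.856, b = sin(fδ)/sin δ ≈ 0.348.
p = a·p₁ + b·p₂ ≈ (0.360, -0.200, 0.911); φ = arcsin(p_z) ≈ 65.68°, λ = atan2(p_y, p_x) ≈ -28.98°.

≈ (65.7°N, 29.0°W)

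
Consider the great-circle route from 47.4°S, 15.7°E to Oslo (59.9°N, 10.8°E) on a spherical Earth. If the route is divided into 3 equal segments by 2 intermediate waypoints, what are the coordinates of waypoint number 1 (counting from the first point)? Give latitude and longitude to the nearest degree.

From cos δ = sin φ₁ sin φ₂ + cos φ₁ cos φ₂ cos Δλ, the central angle is δ ≈ 1.874 rad (107.4°).
Interpolate at f = 1/3 with slerp weights a = sin((1−f)δ)/sin δ ≈ 0.994, b = sin(fδ)/sin δ ≈ 0.613.
p = a·p₁ + b·p₂ ≈ (0.950, 0.240, -0.202); φ = arcsin(p_z) ≈ -11.63°, λ = atan2(p_y, p_x) ≈ 14.16°.

≈ 12°S, 14°E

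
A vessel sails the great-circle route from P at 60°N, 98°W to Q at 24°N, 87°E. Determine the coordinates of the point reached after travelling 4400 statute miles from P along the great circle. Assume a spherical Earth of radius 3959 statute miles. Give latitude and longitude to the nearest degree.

≈ 56°N, 89°E

Convert each endpoint to a unit vector on the sphere (x = cos φ cos λ, y = cos φ sin λ, z = sin φ).
The central angle between the endpoints is δ = arccos(p₁·p₂) ≈ 1.674 rad (95.9°). The total great-circle distance is δ·R ≈ 1.674 × 3959 ≈ 6626 mi, so the target fraction is f = 4400/6626 ≈ 0.664.
Interpolate at f ≈ 0.664 with slerp weights a = sin((1−f)δ)/sin δ ≈ 0.536, b = sin(fδ)/sin δ ≈ 0.901.
p = a·p₁ + b·p₂ ≈ (0.006, 0.557, 0.831); φ = arcsin(p_z) ≈ 56.17°, λ = atan2(p_y, p_x) ≈ 89.40°.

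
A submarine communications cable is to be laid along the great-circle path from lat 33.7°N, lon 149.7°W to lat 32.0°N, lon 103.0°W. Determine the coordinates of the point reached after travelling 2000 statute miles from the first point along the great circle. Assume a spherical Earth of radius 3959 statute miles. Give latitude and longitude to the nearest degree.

≈ lat 34°N, lon 115°W

From cos δ = sin φ₁ sin φ₂ + cos φ₁ cos φ₂ cos Δλ, the central angle is δ ≈ 0.679 rad (38.9°). The total great-circle distance is δ·R ≈ 0.679 × 3959 ≈ 2690 mi, so the target fraction is f = 2000/2690 ≈ 0.743.
Interpolate at f ≈ 0.743 with slerp weights a = sin((1−f)δ)/sin δ ≈ 0.276, b = sin(fδ)/sin δ ≈ 0.770.
p = a·p₁ + b·p₂ ≈ (-0.345, -0.752, 0.561); φ = arcsin(p_z) ≈ 34.14°, λ = atan2(p_y, p_x) ≈ -114.65°.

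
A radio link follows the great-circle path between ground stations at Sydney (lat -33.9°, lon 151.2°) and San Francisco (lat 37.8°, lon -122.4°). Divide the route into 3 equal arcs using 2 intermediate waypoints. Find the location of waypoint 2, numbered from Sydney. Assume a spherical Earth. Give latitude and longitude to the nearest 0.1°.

≈ lat 15.5°, lon -154.3°

Write both endpoints as unit vectors p₁, p₂ with components (cos φ cos λ, cos φ sin λ, sin φ).
The central angle between the endpoints is δ = arccos(p₁·p₂) ≈ 1.876 rad (107.5°).
Interpolate at f = 2/3 with slerp weights a = sin((1−f)δ)/sin δ ≈ 0.614, b = sin(fδ)/sin δ ≈ 0.995.
p = a·p₁ + b·p₂ ≈ (-0.868, -0.419, 0.268); φ = arcsin(p_z) ≈ 15.53°, λ = atan2(p_y, p_x) ≈ -154.25°.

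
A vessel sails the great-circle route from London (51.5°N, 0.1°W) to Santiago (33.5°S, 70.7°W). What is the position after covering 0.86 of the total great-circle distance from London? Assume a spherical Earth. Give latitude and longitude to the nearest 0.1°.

Convert each endpoint to a unit vector on the sphere (x = cos φ cos λ, y = cos φ sin λ, z = sin φ).
The central angle between the endpoints is δ = arccos(p₁·p₂) ≈ 1.833 rad (105.0°).
Interpolate at f = 0.86 with slerp weights a = sin((1−f)δ)/sin δ ≈ 0.263, b = sin(fδ)/sin δ ≈ 1.035.
p = a·p₁ + b·p₂ ≈ (0.449, -0.815, -0.366); φ = arcsin(p_z) ≈ -21.46°, λ = atan2(p_y, p_x) ≈ -61.15°.

≈ 21.5°S, 61.2°W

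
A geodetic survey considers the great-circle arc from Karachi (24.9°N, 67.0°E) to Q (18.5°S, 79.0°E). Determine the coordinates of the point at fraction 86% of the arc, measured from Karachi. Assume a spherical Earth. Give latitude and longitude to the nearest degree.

≈ (12°S, 77°E)

Write both endpoints as unit vectors p₁, p₂ with components (cos φ cos λ, cos φ sin λ, sin φ).
The central angle between the endpoints is δ = arccos(p₁·p₂) ≈ 0.784 rad (44.9°).
Interpolate at f = 0.86 with slerp weights a = sin((1−f)δ)/sin δ ≈ 0.155, b = sin(fδ)/sin δ ≈ 0.884.
p = a·p₁ + b·p₂ ≈ (0.215, 0.953, -0.215); φ = arcsin(p_z) ≈ -12.43°, λ = atan2(p_y, p_x) ≈ 77.28°.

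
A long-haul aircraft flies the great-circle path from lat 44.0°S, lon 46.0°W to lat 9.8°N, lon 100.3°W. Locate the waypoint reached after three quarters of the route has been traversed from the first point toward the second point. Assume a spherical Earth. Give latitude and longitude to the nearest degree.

Write both endpoints as unit vectors p₁, p₂ with components (cos φ cos λ, cos φ sin λ, sin φ).
The central angle between the endpoints is δ = arccos(p₁·p₂) ≈ 1.271 rad (72.8°).
Interpolate at f = 3/4 with slerp weights a = sin((1−f)δ)/sin δ ≈ 0.327, b = sin(fδ)/sin δ ≈ 0.853.
p = a·p₁ + b·p₂ ≈ (0.013, -0.997, -0.082); φ = arcsin(p_z) ≈ -4.70°, λ = atan2(p_y, p_x) ≈ -89.25°.

≈ lat 5°S, lon 89°W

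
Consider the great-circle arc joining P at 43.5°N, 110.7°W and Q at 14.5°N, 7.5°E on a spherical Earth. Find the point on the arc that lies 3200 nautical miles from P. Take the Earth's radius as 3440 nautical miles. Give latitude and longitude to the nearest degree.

Write both endpoints as unit vectors p₁, p₂ with components (cos φ cos λ, cos φ sin λ, sin φ).
The central angle between the endpoints is δ = arccos(p₁·p₂) ≈ 1.731 rad (99.2°). The total great-circle distance is δ·R ≈ 1.731 × 3440 ≈ 5955 nmi, so the target fraction is f = 3200/5955 ≈ 0.537.
Interpolate at f ≈ 0.537 with slerp weights a = sin((1−f)δ)/sin δ ≈ 0.727, b = sin(fδ)/sin δ ≈ 0.812.
p = a·p₁ + b·p₂ ≈ (0.593, -0.391, 0.704); φ = arcsin(p_z) ≈ 44.74°, λ = atan2(p_y, p_x) ≈ -33.38°.

≈ 45°N, 33°W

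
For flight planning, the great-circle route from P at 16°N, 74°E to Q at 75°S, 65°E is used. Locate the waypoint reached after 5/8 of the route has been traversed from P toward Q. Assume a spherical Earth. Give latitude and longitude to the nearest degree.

≈ 41°S, 71°E

Write both endpoints as unit vectors p₁, p₂ with components (cos φ cos λ, cos φ sin λ, sin φ).
The central angle between the endpoints is δ = arccos(p₁·p₂) ≈ 1.591 rad (91.2°).
Interpolate at f = 5/8 with slerp weights a = sin((1−f)δ)/sin δ ≈ 0.562, b = sin(fδ)/sin δ ≈ 0.839.
p = a·p₁ + b·p₂ ≈ (0.241, 0.716, -0.655); φ = arcsin(p_z) ≈ -40.93°, λ = atan2(p_y, p_x) ≈ 71.42°.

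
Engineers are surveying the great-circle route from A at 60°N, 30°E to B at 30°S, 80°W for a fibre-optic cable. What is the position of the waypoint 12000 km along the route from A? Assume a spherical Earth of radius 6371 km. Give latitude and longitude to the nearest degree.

≈ 15°S, 70°W

From cos δ = sin φ₁ sin φ₂ + cos φ₁ cos φ₂ cos Δλ, the central angle is δ ≈ 2.191 rad (125.5°). The total great-circle distance is δ·R ≈ 2.191 × 6371 ≈ 13958 km, so the target fraction is f = 12000/13958 ≈ 0.860.
Interpolate at f ≈ 0.860 with slerp weights a = sin((1−f)δ)/sin δ ≈ 0.372, b = sin(fδ)/sin δ ≈ 1.169.
p = a·p₁ + b·p₂ ≈ (0.337, -0.904, -0.263); φ = arcsin(p_z) ≈ -15.23°, λ = atan2(p_y, p_x) ≈ -69.57°.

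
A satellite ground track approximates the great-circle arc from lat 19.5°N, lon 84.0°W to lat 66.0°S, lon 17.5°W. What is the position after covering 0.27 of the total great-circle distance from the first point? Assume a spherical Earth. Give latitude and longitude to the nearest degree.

From cos δ = sin φ₁ sin φ₂ + cos φ₁ cos φ₂ cos Δλ, the central angle is δ ≈ 1.723 rad (98.7°).
Interpolate at f = 0.27 with slerp weights a = sin((1−f)δ)/sin δ ≈ 0.963, b = sin(fδ)/sin δ ≈ 0.454.
p = a·p₁ + b·p₂ ≈ (0.271, -0.958, -0.093); φ = arcsin(p_z) ≈ -5.36°, λ = atan2(p_y, p_x) ≈ -74.21°.

≈ lat 5°S, lon 74°W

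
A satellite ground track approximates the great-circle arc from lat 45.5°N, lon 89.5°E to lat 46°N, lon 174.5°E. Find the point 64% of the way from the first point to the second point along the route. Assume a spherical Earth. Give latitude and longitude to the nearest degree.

≈ lat 54°N, lon 145°E

The haversine formula gives a central angle δ ≈ 0.982 rad (56.3°) between the endpoints.
Interpolate at f = 0.64 with slerp weights a = sin((1−f)δ)/sin δ ≈ 0.416, b = sin(fδ)/sin δ ≈ 0.707.
p = a·p₁ + b·p₂ ≈ (-0.486, 0.339, 0.805); φ = arcsin(p_z) ≈ 53.65°, λ = atan2(p_y, p_x) ≈ 145.13°.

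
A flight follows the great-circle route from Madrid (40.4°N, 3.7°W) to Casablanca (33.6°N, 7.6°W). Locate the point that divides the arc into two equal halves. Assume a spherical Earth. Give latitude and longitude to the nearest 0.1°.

Convert each endpoint to a unit vector on the sphere (x = cos φ cos λ, y = cos φ sin λ, z = sin φ).
The central angle between the endpoints is δ = arccos(p₁·p₂) ≈ 0.131 rad (7.5°).
Interpolate at f = 1/2 with slerp weights a = sin((1−f)δ)/sin δ ≈ 0.501, b = sin(fδ)/sin δ ≈ 0.501.
p = a·p₁ + b·p₂ ≈ (0.794, -0.080, 0.602); φ = arcsin(p_z) ≈ 37.02°, λ = atan2(p_y, p_x) ≈ -5.74°.

≈ 37.0°N, 5.7°W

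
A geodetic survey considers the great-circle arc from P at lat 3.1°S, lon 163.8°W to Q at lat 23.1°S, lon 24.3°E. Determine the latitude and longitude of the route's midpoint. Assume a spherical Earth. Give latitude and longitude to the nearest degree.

≈ lat 71°S, lon 140°E

Write both endpoints as unit vectors p₁, p₂ with components (cos φ cos λ, cos φ sin λ, sin φ).
The central angle between the endpoints is δ = arccos(p₁·p₂) ≈ 2.664 rad (152.6°).
Interpolate at f = 1/2 with slerp weights a = sin((1−f)δ)/sin δ ≈ 2.114, b = sin(fδ)/sin δ ≈ 2.114.
p = a·p₁ + b·p₂ ≈ (-0.255, 0.211, -0.944); φ = arcsin(p_z) ≈ -70.67°, λ = atan2(p_y, p_x) ≈ 140.34°.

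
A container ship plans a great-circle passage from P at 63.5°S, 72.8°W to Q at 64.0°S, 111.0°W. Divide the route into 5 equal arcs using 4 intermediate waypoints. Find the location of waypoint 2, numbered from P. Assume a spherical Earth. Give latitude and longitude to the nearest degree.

≈ 65°S, 88°W

Write both endpoints as unit vectors p₁, p₂ with components (cos φ cos λ, cos φ sin λ, sin φ).
The central angle between the endpoints is δ = arccos(p₁·p₂) ≈ 0.291 rad (16.6°).
Interpolate at f = 2/5 with slerp weights a = sin((1−f)δ)/sin δ ≈ 0.605, b = sin(fδ)/sin δ ≈ 0.405.
p = a·p₁ + b·p₂ ≈ (0.016, -0.424, -0.906); φ = arcsin(p_z) ≈ -64.91°, λ = atan2(p_y, p_x) ≈ -87.80°.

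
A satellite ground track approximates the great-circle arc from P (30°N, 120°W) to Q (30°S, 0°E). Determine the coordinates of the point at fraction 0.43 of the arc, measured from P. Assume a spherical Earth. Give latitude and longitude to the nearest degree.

Write both endpoints as unit vectors p₁, p₂ with components (cos φ cos λ, cos φ sin λ, sin φ).
The central angle between the endpoints is δ = arccos(p₁·p₂) ≈ 2.246 rad (128.7°).
Interpolate at f = 0.43 with slerp weights a = sin((1−f)δ)/sin δ ≈ 1.227, b = sin(fδ)/sin δ ≈ 1.054.
p = a·p₁ + b·p₂ ≈ (0.381, -0.920, 0.087); φ = arcsin(p_z) ≈ 4.98°, λ = atan2(p_y, p_x) ≈ -67.51°.

≈ (5°N, 68°W)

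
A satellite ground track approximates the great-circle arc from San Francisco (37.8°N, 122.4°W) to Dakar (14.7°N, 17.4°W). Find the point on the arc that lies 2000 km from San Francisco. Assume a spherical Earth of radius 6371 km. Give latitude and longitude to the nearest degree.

≈ 42°N, 100°W

The haversine formula gives a central angle δ ≈ 1.613 rad (92.4°) between the endpoints. The total great-circle distance is δ·R ≈ 1.613 × 6371 ≈ 10277 km, so the target fraction is f = 2000/10277 ≈ 0.195.
Interpolate at f ≈ 0.195 with slerp weights a = sin((1−f)δ)/sin δ ≈ 0.964, b = sin(fδ)/sin δ ≈ 0.309.
p = a·p₁ + b·p₂ ≈ (-0.123, -0.733, 0.669); φ = arcsin(p_z) ≈ 42.02°, λ = atan2(p_y, p_x) ≈ -99.53°.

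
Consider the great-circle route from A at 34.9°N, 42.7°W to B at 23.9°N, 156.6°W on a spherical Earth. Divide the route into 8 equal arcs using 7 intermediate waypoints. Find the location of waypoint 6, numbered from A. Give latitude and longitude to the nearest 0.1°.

Write both endpoints as unit vectors p₁, p₂ with components (cos φ cos λ, cos φ sin λ, sin φ).
The central angle between the endpoints is δ = arccos(p₁·p₂) ≈ 1.643 rad (94.1°).
Interpolate at f = 6/8 with slerp weights a = sin((1−f)δ)/sin δ ≈ 0.400, b = sin(fδ)/sin δ ≈ 0.946.
p = a·p₁ + b·p₂ ≈ (-0.552, -0.566, 0.612); φ = arcsin(p_z) ≈ 37.75°, λ = atan2(p_y, p_x) ≈ -134.29°.

≈ 37.7°N, 134.3°W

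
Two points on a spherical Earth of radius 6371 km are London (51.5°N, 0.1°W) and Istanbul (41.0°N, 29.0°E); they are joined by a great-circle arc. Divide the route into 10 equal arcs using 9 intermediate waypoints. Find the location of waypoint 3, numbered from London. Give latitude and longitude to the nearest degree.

≈ 49°N, 10°E

The haversine formula gives a central angle δ ≈ 0.393 rad (22.5°) between the endpoints.
Interpolate at f = 3/10 with slerp weights a = sin((1−f)δ)/sin δ ≈ 0.709, b = sin(fδ)/sin δ ≈ 0.307.
p = a·p₁ + b·p₂ ≈ (0.644, 0.112, 0.757); φ = arcsin(p_z) ≈ 49.17°, λ = atan2(p_y, p_x) ≈ 9.83°.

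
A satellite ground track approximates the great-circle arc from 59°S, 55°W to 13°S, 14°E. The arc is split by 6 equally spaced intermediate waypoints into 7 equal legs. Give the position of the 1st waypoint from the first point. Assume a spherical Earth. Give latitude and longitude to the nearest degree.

≈ 56°S, 38°W

From cos δ = sin φ₁ sin φ₂ + cos φ₁ cos φ₂ cos Δλ, the central angle is δ ≈ 1.189 rad (68.1°).
Interpolate at f = 1/7 with slerp weights a = sin((1−f)δ)/sin δ ≈ 0.918, b = sin(fδ)/sin δ ≈ 0.182.
p = a·p₁ + b·p₂ ≈ (0.443, -0.344, -0.828); φ = arcsin(p_z) ≈ -55.86°, λ = atan2(p_y, p_x) ≈ -37.83°.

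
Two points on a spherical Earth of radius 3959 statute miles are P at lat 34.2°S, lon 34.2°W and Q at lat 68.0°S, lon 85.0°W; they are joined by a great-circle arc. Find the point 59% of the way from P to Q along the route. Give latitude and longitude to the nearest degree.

≈ lat 57°S, lon 54°W

The haversine formula gives a central angle δ ≈ 0.771 rad (44.2°) between the endpoints.
Interpolate at f = 0.59 with slerp weights a = sin((1−f)δ)/sin δ ≈ 0.446, b = sin(fδ)/sin δ ≈ 0.631.
p = a·p₁ + b·p₂ ≈ (0.326, -0.443, -0.835); φ = arcsin(p_z) ≈ -56.66°, λ = atan2(p_y, p_x) ≈ -53.65°.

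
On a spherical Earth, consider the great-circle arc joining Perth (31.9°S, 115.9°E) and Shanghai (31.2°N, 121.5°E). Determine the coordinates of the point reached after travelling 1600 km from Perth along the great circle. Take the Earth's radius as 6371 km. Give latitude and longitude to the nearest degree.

≈ 18°S, 117°E

Write both endpoints as unit vectors p₁, p₂ with components (cos φ cos λ, cos φ sin λ, sin φ).
The central angle between the endpoints is δ = arccos(p₁·p₂) ≈ 1.105 rad (63.3°). The total great-circle distance is δ·R ≈ 1.105 × 6371 ≈ 7041 km, so the target fraction is f = 1600/7041 ≈ 0.227.
Interpolate at f ≈ 0.227 with slerp weights a = sin((1−f)δ)/sin δ ≈ 0.844, b = sin(fδ)/sin δ ≈ 0.278.
p = a·p₁ + b·p₂ ≈ (-0.437, 0.847, -0.302); φ = arcsin(p_z) ≈ -17.57°, λ = atan2(p_y, p_x) ≈ 117.30°.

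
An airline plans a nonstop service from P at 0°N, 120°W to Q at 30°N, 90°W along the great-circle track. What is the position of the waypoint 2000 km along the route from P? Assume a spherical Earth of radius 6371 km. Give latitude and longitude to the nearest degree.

Convert each endpoint to a unit vector on the sphere (x = cos φ cos λ, y = cos φ sin λ, z = sin φ).
The central angle between the endpoints is δ = arccos(p₁·p₂) ≈ 0.723 rad (41.4°). The total great-circle distance is δ·R ≈ 0.723 × 6371 ≈ 4605 km, so the target fraction is f = 2000/4605 ≈ 0.434.
Interpolate at f ≈ 0.434 with slerp weights a = sin((1−f)δ)/sin δ ≈ 0.601, b = sin(fδ)/sin δ ≈ 0.467.
p = a·p₁ + b·p₂ ≈ (-0.300, -0.925, 0.233); φ = arcsin(p_z) ≈ 13.50°, λ = atan2(p_y, p_x) ≈ -108.00°.

≈ 13°N, 108°W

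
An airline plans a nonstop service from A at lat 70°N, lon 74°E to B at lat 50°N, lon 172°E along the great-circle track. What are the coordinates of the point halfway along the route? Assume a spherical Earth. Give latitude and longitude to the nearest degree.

Write both endpoints as unit vectors p₁, p₂ with components (cos φ cos λ, cos φ sin λ, sin φ).
The central angle between the endpoints is δ = arccos(p₁·p₂) ≈ 0.810 rad (46.4°).
Interpolate at f = 1/2 with slerp weights a = sin((1−f)δ)/sin δ ≈ 0.544, b = sin(fδ)/sin δ ≈ 0.544.
p = a·p₁ + b·p₂ ≈ (-0.295, 0.228, 0.928); φ = arcsin(p_z) ≈ 68.13°, λ = atan2(p_y, p_x) ≈ 142.36°.

≈ lat 68°N, lon 142°E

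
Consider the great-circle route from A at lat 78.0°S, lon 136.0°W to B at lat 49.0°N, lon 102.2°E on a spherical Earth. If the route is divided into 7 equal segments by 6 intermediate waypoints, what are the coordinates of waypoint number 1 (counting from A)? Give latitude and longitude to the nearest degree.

Convert each endpoint to a unit vector on the sphere (x = cos φ cos λ, y = cos φ sin λ, z = sin φ).
The central angle between the endpoints is δ = arccos(p₁·p₂) ≈ 2.515 rad (144.1°).
Interpolate at f = 1/7 with slerp weights a = sin((1−f)δ)/sin δ ≈ 1.422, b = sin(fδ)/sin δ ≈ 0.600.
p = a·p₁ + b·p₂ ≈ (-0.296, 0.179, -0.938); φ = arcsin(p_z) ≈ -69.77°, λ = atan2(p_y, p_x) ≈ 148.79°.

≈ lat 70°S, lon 149°E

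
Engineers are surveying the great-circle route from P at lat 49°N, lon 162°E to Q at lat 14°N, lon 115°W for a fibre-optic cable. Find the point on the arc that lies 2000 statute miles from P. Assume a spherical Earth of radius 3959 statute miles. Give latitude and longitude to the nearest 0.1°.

Convert each endpoint to a unit vector on the sphere (x = cos φ cos λ, y = cos φ sin λ, z = sin φ).
The central angle between the endpoints is δ = arccos(p₁·p₂) ≈ 1.308 rad (74.9°). The total great-circle distance is δ·R ≈ 1.308 × 3959 ≈ 5177 mi, so the target fraction is f = 2000/5177 ≈ 0.386.
Interpolate at f ≈ 0.386 with slerp weights a = sin((1−f)δ)/sin δ ≈ 0.745, b = sin(fδ)/sin δ ≈ 0.501.
p = a·p₁ + b·p₂ ≈ (-0.670, -0.290, 0.683); φ = arcsin(p_z) ≈ 43.10°, λ = atan2(p_y, p_x) ≈ -156.62°.

≈ lat 43.1°N, lon 156.6°W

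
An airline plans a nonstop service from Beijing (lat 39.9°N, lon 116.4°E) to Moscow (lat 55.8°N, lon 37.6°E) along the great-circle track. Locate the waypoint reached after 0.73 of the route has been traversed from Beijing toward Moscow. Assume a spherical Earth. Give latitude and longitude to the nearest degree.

≈ lat 57°N, lon 63°E

Write both endpoints as unit vectors p₁, p₂ with components (cos φ cos λ, cos φ sin λ, sin φ).
The central angle between the endpoints is δ = arccos(p₁·p₂) ≈ 0.909 rad (52.1°).
Interpolate at f = 0.73 with slerp weights a = sin((1−f)δ)/sin δ ≈ 0.308, b = sin(fδ)/sin δ ≈ 0.781.
p = a·p₁ + b·p₂ ≈ (0.243, 0.479, 0.843); φ = arcsin(p_z) ≈ 57.50°, λ = atan2(p_y, p_x) ≈ 63.16°.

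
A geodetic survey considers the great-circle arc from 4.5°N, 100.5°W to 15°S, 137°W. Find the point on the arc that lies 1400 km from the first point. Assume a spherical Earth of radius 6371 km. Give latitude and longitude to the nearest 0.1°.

≈ 1.7°S, 111.5°W

From cos δ = sin φ₁ sin φ₂ + cos φ₁ cos φ₂ cos Δλ, the central angle is δ ≈ 0.717 rad (41.1°). The total great-circle distance is δ·R ≈ 0.717 × 6371 ≈ 4568 km, so the target fraction is f = 1400/4568 ≈ 0.306.
Interpolate at f ≈ 0.306 with slerp weights a = sin((1−f)δ)/sin δ ≈ 0.726, b = sin(fδ)/sin δ ≈ 0.332.
p = a·p₁ + b·p₂ ≈ (-0.366, -0.930, -0.029); φ = arcsin(p_z) ≈ -1.66°, λ = atan2(p_y, p_x) ≈ -111.49°.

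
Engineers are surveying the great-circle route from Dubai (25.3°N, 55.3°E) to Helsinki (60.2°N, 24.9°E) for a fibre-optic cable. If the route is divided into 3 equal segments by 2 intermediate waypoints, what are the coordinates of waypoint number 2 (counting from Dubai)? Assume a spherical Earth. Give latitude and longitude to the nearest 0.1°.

Write both endpoints as unit vectors p₁, p₂ with components (cos φ cos λ, cos φ sin λ, sin φ).
The central angle between the endpoints is δ = arccos(p₁·p₂) ≈ 0.710 rad (40.7°).
Interpolate at f = 2/3 with slerp weights a = sin((1−f)δ)/sin δ ≈ 0.360, b = sin(fδ)/sin δ ≈ 0.699.
p = a·p₁ + b·p₂ ≈ (0.500, 0.414, 0.761); φ = arcsin(p_z) ≈ 49.52°, λ = atan2(p_y, p_x) ≈ 39.58°.

≈ (49.5°N, 39.6°E)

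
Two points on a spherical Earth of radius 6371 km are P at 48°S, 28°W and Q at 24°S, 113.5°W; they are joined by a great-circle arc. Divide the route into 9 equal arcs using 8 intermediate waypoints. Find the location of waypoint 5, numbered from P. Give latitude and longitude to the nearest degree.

Convert each endpoint to a unit vector on the sphere (x = cos φ cos λ, y = cos φ sin λ, z = sin φ).
The central angle between the endpoints is δ = arccos(p₁·p₂) ≈ 1.213 rad (69.5°).
Interpolate at f = 5/9 with slerp weights a = sin((1−f)δ)/sin δ ≈ 0.548, b = sin(fδ)/sin δ ≈ 0.666.
p = a·p₁ + b·p₂ ≈ (0.081, -0.730, -0.678); φ = arcsin(p_z) ≈ -42.71°, λ = atan2(p_y, p_x) ≈ -83.66°.

≈ 43°S, 84°W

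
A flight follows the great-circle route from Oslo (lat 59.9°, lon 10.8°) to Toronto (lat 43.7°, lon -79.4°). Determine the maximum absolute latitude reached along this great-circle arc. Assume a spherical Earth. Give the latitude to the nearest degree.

The great circle lies in the plane with unit normal n̂ = (p₁ × p₂)/|p₁ × p₂|.
Here n̂_z ≈ -0.452; the vertex latitude is φ_max = arccos|n̂_z| ≈ 63.1°.
Check via Clairaut: cos φ_max = |cos φ₁| · sin C = cos(59.9°)·sin(64.3°) ≈ 0.452, again giving ≈ 63.1°.

≈ 63°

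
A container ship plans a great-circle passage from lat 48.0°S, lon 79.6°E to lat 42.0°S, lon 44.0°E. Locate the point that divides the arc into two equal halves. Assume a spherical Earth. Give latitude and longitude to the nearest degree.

Write both endpoints as unit vectors p₁, p₂ with components (cos φ cos λ, cos φ sin λ, sin φ).
The central angle between the endpoints is δ = arccos(p₁·p₂) ≈ 0.447 rad (25.6°).
Interpolate at f = 1/2 with slerp weights a = sin((1−f)δ)/sin δ ≈ 0.513, b = sin(fδ)/sin δ ≈ 0.513.
p = a·p₁ + b·p₂ ≈ (0.336, 0.602, -0.724); φ = arcsin(p_z) ≈ -46.40°, λ = atan2(p_y, p_x) ≈ 60.84°.

≈ lat 46°S, lon 61°E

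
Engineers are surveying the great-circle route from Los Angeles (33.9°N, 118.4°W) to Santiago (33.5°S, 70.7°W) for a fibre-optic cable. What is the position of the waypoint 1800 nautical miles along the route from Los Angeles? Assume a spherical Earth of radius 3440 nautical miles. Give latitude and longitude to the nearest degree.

≈ 9°N, 100°W

Convert each endpoint to a unit vector on the sphere (x = cos φ cos λ, y = cos φ sin λ, z = sin φ).
The central angle between the endpoints is δ = arccos(p₁·p₂) ≈ 1.412 rad (80.9°). The total great-circle distance is δ·R ≈ 1.412 × 3440 ≈ 4858 nmi, so the target fraction is f = 1800/4858 ≈ 0.371.
Interpolate at f ≈ 0.371 with slerp weights a = sin((1−f)δ)/sin δ ≈ 0.786, b = sin(fδ)/sin δ ≈ 0.506.
p = a·p₁ + b·p₂ ≈ (-0.171, -0.972, 0.159); φ = arcsin(p_z) ≈ 9.16°, λ = atan2(p_y, p_x) ≈ -99.97°.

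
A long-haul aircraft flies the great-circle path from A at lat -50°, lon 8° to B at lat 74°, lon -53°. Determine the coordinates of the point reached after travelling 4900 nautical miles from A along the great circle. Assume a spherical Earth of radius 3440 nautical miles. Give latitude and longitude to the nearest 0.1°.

From cos δ = sin φ₁ sin φ₂ + cos φ₁ cos φ₂ cos Δλ, the central angle is δ ≈ 2.279 rad (130.6°). The total great-circle distance is δ·R ≈ 2.279 × 3440 ≈ 7840 nmi, so the target fraction is f = 4900/7840 ≈ 0.625.
Interpolate at f ≈ 0.625 with slerp weights a = sin((1−f)δ)/sin δ ≈ 0.993, b = sin(fδ)/sin δ ≈ 1.303.
p = a·p₁ + b·p₂ ≈ (0.848, -0.198, 0.491); φ = arcsin(p_z) ≈ 29.43°, λ = atan2(p_y, p_x) ≈ -13.13°.

≈ lat 29.4°, lon -13.1°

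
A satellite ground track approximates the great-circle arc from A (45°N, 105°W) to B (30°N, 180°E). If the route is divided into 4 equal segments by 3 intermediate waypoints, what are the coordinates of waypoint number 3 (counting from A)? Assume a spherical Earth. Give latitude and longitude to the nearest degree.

≈ (38°N, 165°W)

Write both endpoints as unit vectors p₁, p₂ with components (cos φ cos λ, cos φ sin λ, sin φ).
The central angle between the endpoints is δ = arccos(p₁·p₂) ≈ 1.033 rad (59.2°).
Interpolate at f = 3/4 with slerp weights a = sin((1−f)δ)/sin δ ≈ 0.297, b = sin(fδ)/sin δ ≈ 0.815.
p = a·p₁ + b·p₂ ≈ (-0.760, -0.203, 0.618); φ = arcsin(p_z) ≈ 38.14°, λ = atan2(p_y, p_x) ≈ -165.03°.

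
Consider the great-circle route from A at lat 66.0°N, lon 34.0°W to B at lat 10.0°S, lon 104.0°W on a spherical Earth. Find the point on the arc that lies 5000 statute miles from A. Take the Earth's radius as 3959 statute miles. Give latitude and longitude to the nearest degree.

≈ lat 7°N, lon 97°W

Convert each endpoint to a unit vector on the sphere (x = cos φ cos λ, y = cos φ sin λ, z = sin φ).
The central angle between the endpoints is δ = arccos(p₁·p₂) ≈ 1.592 rad (91.2°). The total great-circle distance is δ·R ≈ 1.592 × 3959 ≈ 6304 mi, so the target fraction is f = 5000/6304 ≈ 0.793.
Interpolate at f ≈ 0.793 with slerp weights a = sin((1−f)δ)/sin δ ≈ 0.324, b = sin(fδ)/sin δ ≈ 0.953.
p = a·p₁ + b·p₂ ≈ (-0.118, -0.984, 0.130); φ = arcsin(p_z) ≈ 7.48°, λ = atan2(p_y, p_x) ≈ -96.83°.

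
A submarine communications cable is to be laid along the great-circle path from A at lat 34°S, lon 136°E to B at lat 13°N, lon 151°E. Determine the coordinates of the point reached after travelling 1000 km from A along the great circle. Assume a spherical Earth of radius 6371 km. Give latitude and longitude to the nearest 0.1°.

≈ lat 25.5°S, lon 139.3°E

From cos δ = sin φ₁ sin φ₂ + cos φ₁ cos φ₂ cos Δλ, the central angle is δ ≈ 0.857 rad (49.1°). The total great-circle distance is δ·R ≈ 0.857 × 6371 ≈ 5462 km, so the target fraction is f = 1000/5462 ≈ 0.183.
Interpolate at f ≈ 0.183 with slerp weights a = sin((1−f)δ)/sin δ ≈ 0.852, b = sin(fδ)/sin δ ≈ 0.207.
p = a·p₁ + b·p₂ ≈ (-0.685, 0.589, -0.430); φ = arcsin(p_z) ≈ -25.48°, λ = atan2(p_y, p_x) ≈ 139.31°.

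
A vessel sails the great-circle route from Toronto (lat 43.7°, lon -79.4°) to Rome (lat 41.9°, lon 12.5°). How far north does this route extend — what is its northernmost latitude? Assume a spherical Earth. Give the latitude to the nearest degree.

≈ 53°

The great circle lies in the plane with unit normal n̂ = (p₁ × p₂)/|p₁ × p₂|.
Here n̂_z ≈ +0.600; the vertex latitude is φ_max = arccos|n̂_z| ≈ 53.1°.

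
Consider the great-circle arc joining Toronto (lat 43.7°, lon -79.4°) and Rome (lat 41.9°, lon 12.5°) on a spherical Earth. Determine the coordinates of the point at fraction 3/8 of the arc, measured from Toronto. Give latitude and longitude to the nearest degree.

≈ lat 53°, lon -46°

Convert each endpoint to a unit vector on the sphere (x = cos φ cos λ, y = cos φ sin λ, z = sin φ).
The central angle between the endpoints is δ = arccos(p₁·p₂) ≈ 1.111 rad (63.7°).
Interpolate at f = 3/8 with slerp weights a = sin((1−f)δ)/sin δ ≈ 0.714, b = sin(fδ)/sin δ ≈ 0.452.
p = a·p₁ + b·p₂ ≈ (0.423, -0.435, 0.795); φ = arcsin(p_z) ≈ 52.65°, λ = atan2(p_y, p_x) ≈ -45.77°.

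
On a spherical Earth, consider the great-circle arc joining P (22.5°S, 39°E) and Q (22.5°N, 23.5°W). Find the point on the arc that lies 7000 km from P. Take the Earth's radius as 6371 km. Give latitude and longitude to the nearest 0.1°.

Write both endpoints as unit vectors p₁, p₂ with components (cos φ cos λ, cos φ sin λ, sin φ).
The central angle between the endpoints is δ = arccos(p₁·p₂) ≈ 1.321 rad (75.7°). The total great-circle distance is δ·R ≈ 1.321 × 6371 ≈ 8413 km, so the target fraction is f = 7000/8413 ≈ 0.832.
Interpolate at f ≈ 0.832 with slerp weights a = sin((1−f)δ)/sin δ ≈ 0.227, b = sin(fδ)/sin δ ≈ 0.919.
p = a·p₁ + b·p₂ ≈ (0.942, -0.207, 0.265); φ = arcsin(p_z) ≈ 15.36°, λ = atan2(p_y, p_x) ≈ -12.37°.

≈ (15.4°N, 12.4°W)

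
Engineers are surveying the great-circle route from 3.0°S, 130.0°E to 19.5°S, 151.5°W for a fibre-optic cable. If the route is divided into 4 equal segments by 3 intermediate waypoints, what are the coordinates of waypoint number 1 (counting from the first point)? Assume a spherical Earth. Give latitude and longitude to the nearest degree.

≈ 9°S, 149°E

Convert each endpoint to a unit vector on the sphere (x = cos φ cos λ, y = cos φ sin λ, z = sin φ).
The central angle between the endpoints is δ = arccos(p₁·p₂) ≈ 1.364 rad (78.2°).
Interpolate at f = 1/4 with slerp weights a = sin((1−f)δ)/sin δ ≈ 0.872, b = sin(fδ)/sin δ ≈ 0.342.
p = a·p₁ + b·p₂ ≈ (-0.843, 0.514, -0.160); φ = arcsin(p_z) ≈ -9.19°, λ = atan2(p_y, p_x) ≈ 148.65°.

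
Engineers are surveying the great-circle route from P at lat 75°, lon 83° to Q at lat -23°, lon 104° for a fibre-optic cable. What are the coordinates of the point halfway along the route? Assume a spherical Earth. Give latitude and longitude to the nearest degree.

From cos δ = sin φ₁ sin φ₂ + cos φ₁ cos φ₂ cos Δλ, the central angle is δ ≈ 1.726 rad (98.9°).
Interpolate at f = 1/2 with slerp weights a = sin((1−f)δ)/sin δ ≈ 0.769, b = sin(fδ)/sin δ ≈ 0.769.
p = a·p₁ + b·p₂ ≈ (-0.147, 0.885, 0.442); φ = arcsin(p_z) ≈ 26.26°, λ = atan2(p_y, p_x) ≈ 99.44°.

≈ lat 26°, lon 99°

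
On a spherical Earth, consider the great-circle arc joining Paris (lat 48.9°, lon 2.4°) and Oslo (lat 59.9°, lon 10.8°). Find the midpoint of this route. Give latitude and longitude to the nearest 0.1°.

Convert each endpoint to a unit vector on the sphere (x = cos φ cos λ, y = cos φ sin λ, z = sin φ).
The central angle between the endpoints is δ = arccos(p₁·p₂) ≈ 0.210 rad (12.0°).
Interpolate at f = 1/2 with slerp weights a = sin((1−f)δ)/sin δ ≈ 0.503, b = sin(fδ)/sin δ ≈ 0.503.
p = a·p₁ + b·p₂ ≈ (0.578, 0.061, 0.814); φ = arcsin(p_z) ≈ 54.47°, λ = atan2(p_y, p_x) ≈ 6.03°.

≈ lat 54.5°, lon 6.0°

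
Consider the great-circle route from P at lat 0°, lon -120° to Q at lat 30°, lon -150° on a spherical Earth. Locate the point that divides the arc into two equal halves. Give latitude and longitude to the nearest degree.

Write both endpoints as unit vectors p₁, p₂ with components (cos φ cos λ, cos φ sin λ, sin φ).
The central angle between the endpoints is δ = arccos(p₁·p₂) ≈ 0.723 rad (41.4°).
Interpolate at f = 1/2 with slerp weights a = sin((1−f)δ)/sin δ ≈ 0.535, b = sin(fδ)/sin δ ≈ 0.535.
p = a·p₁ + b·p₂ ≈ (-0.668, -0.694, 0.267); φ = arcsin(p_z) ≈ 15.50°, λ = atan2(p_y, p_x) ≈ -133.90°.

≈ lat 16°, lon -134°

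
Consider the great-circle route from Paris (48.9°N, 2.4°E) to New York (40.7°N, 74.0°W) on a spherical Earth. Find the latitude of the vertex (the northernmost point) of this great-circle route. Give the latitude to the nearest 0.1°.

The great circle lies in the plane with unit normal n̂ = (p₁ × p₂)/|p₁ × p₂|.
Here n̂_z ≈ -0.610; the vertex latitude is φ_max = arccos|n̂_z| ≈ 52.4°.
Check via Clairaut: cos φ_max = |cos φ₁| · sin C = cos(48.9°)·sin(68.2°) ≈ 0.610, again giving ≈ 52.4°.

≈ 52.4°N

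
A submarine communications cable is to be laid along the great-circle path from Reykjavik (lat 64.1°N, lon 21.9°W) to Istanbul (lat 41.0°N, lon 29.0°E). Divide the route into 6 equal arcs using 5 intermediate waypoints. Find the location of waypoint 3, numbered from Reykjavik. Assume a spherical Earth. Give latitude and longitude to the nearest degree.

Convert each endpoint to a unit vector on the sphere (x = cos φ cos λ, y = cos φ sin λ, z = sin φ).
The central angle between the endpoints is δ = arccos(p₁·p₂) ≈ 0.647 rad (37.1°).
Interpolate at f = 3/6 with slerp weights a = sin((1−f)δ)/sin δ ≈ 0.527, b = sin(fδ)/sin δ ≈ 0.527.
p = a·p₁ + b·p₂ ≈ (0.562, 0.107, 0.820); φ = arcsin(p_z) ≈ 55.12°, λ = atan2(p_y, p_x) ≈ 10.79°.

≈ lat 55°N, lon 11°E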